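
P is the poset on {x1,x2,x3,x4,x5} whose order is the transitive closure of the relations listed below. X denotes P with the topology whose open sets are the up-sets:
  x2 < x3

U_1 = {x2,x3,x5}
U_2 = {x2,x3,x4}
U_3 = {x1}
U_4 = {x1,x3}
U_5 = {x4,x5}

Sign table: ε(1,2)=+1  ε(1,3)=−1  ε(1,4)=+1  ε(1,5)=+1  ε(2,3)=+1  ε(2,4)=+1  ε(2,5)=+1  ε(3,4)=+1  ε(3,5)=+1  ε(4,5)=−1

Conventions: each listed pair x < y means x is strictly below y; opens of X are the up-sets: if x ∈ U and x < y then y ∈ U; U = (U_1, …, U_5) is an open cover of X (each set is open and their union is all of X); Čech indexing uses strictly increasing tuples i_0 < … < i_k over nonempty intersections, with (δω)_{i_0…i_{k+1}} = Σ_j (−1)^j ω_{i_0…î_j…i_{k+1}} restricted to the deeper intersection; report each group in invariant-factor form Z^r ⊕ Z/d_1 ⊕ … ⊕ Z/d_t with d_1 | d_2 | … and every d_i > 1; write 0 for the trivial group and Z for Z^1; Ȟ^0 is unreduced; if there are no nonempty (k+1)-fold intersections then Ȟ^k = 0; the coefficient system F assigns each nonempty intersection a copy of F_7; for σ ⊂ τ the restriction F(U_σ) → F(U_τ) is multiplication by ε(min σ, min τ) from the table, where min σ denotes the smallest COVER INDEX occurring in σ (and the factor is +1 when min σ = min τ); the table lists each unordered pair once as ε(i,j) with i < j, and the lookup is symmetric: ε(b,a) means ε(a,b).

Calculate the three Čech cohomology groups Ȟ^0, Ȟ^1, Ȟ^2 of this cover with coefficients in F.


intersection data:
  U12={x2,x3} U14={x3} U15={x5} U24={x3} U25={x4} U34={x1}
  U124={x3}
C dims 5,6,1; δ0: rk_F7 4; δ1: rk_F7 1
Ȟ^0 = (5 − 4) − 0 = 1, so Ȟ^0 ≅ Z/7
Ȟ^1 = (6 − 1) − 4 = 1, so Ȟ^1 ≅ Z/7
Ȟ^2 = (1 − 0) − 1 = 0, so Ȟ^2 ≅ 0

Ȟ^0 = Z/7, Ȟ^1 = Z/7, Ȟ^2 = 0


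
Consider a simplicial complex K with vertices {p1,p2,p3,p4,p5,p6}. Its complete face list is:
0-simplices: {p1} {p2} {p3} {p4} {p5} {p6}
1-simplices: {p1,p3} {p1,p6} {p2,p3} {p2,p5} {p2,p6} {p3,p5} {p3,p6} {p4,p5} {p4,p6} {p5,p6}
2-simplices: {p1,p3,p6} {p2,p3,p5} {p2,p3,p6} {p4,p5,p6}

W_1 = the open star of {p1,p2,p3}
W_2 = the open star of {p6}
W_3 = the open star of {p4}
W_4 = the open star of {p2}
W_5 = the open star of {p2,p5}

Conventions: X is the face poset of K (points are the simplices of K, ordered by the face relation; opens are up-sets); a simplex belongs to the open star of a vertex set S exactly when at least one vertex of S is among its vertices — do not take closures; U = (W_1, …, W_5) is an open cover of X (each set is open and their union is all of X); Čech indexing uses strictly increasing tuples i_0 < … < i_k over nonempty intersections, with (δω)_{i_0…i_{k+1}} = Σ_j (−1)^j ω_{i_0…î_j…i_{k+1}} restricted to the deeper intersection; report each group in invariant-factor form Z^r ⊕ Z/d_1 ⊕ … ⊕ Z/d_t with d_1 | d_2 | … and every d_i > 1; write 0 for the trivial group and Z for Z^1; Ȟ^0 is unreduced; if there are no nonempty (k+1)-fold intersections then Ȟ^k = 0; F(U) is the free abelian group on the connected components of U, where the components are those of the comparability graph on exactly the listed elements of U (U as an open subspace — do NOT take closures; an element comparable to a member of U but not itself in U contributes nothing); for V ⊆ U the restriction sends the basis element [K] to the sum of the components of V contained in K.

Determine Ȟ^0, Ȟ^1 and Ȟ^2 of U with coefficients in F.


cover nerve:
  W1={{p1},{p2},{p3},{p1,p3},{p1,p6},{p2,p3},{p2,p5},{p2,p6},{p3,p5},{p3,p6},{p1,p3,p6},{p2,p3,p5},{p2,p3,p6}} W2={{p6},{p1,p6},{p2,p6},{p3,p6},{p4,p6},{p5,p6},{p1,p3,p6},{p2,p3,p6},{p4,p5,p6}} W3={{p4},{p4,p5},{p4,p6},{p4,p5,p6}} W4={{p2},{p2,p3},{p2,p5},{p2,p6},{p2,p3,p5},{p2,p3,p6}} W5={{p2},{p5},{p2,p3},{p2,p5},{p2,p6},{p3,p5},{p4,p5},{p5,p6},{p2,p3,p5},{p2,p3,p6},{p4,p5,p6}}
  W12={{p1,p6},{p2,p6},{p3,p6},{p1,p3,p6},{p2,p3,p6}} W14={{p2},{p2,p3},{p2,p5},{p2,p6},{p2,p3,p5},{p2,p3,p6}} W15={{p2},{p2,p3},{p2,p5},{p2,p6},{p3,p5},{p2,p3,p5},{p2,p3,p6}} W23={{p4,p6},{p4,p5,p6}} W24={{p2,p6},{p2,p3,p6}} W25={{p2,p6},{p5,p6},{p2,p3,p6},{p4,p5,p6}} W35={{p4,p5},{p4,p5,p6}} W45={{p2},{p2,p3},{p2,p5},{p2,p6},{p2,p3,p5},{p2,p3,p6}}
  W124={{p2,p6},{p2,p3,p6}} W125={{p2,p6},{p2,p3,p6}} W145={{p2},{p2,p3},{p2,p5},{p2,p6},{p2,p3,p5},{p2,p3,p6}} W235={{p4,p5,p6}} W245={{p2,p6},{p2,p3,p6}}
  W1245={{p2,p6},{p2,p3,p6}}
components per intersection:
  W1: {{p1},{p2},{p3},{p1,p3},{p1,p6},{p2,p3},{p2,p5},{p2,p6},{p3,p5},{p3,p6},{p1,p3,p6},{p2,p3,p5},{p2,p3,p6}}
  W2: {{p6},{p1,p6},{p2,p6},{p3,p6},{p4,p6},{p5,p6},{p1,p3,p6},{p2,p3,p6},{p4,p5,p6}}
  W3: {{p4},{p4,p5},{p4,p6},{p4,p5,p6}}
  W4: {{p2},{p2,p3},{p2,p5},{p2,p6},{p2,p3,p5},{p2,p3,p6}}
  W5: {{p2},{p5},{p2,p3},{p2,p5},{p2,p6},{p3,p5},{p4,p5},{p5,p6},{p2,p3,p5},{p2,p3,p6},{p4,p5,p6}}
  W12: {{p1,p6},{p2,p6},{p3,p6},{p1,p3,p6},{p2,p3,p6}}
  W14: {{p2},{p2,p3},{p2,p5},{p2,p6},{p2,p3,p5},{p2,p3,p6}}
  W15: {{p2},{p2,p3},{p2,p5},{p2,p6},{p3,p5},{p2,p3,p5},{p2,p3,p6}}
  W23: {{p4,p6},{p4,p5,p6}}
  W24: {{p2,p6},{p2,p3,p6}}
  W25: {{p2,p6},{p2,p3,p6}} {{p5,p6},{p4,p5,p6}}
  W35: {{p4,p5},{p4,p5,p6}}
  W45: {{p2},{p2,p3},{p2,p5},{p2,p6},{p2,p3,p5},{p2,p3,p6}}
  W124: {{p2,p6},{p2,p3,p6}}
  W125: {{p2,p6},{p2,p3,p6}}
  W145: {{p2},{p2,p3},{p2,p5},{p2,p6},{p2,p3,p5},{p2,p3,p6}}
  W235: {{p4,p5,p6}}
  W245: {{p2,p6},{p2,p3,p6}}
  W1245: {{p2,p6},{p2,p3,p6}}
C dims 5,9,5,1; δ0: rk 4, SNF 1^4; δ1: rk 4, SNF 1^4; δ2: rk 1, SNF 1^1
Ȟ^0: (5−4)−0=1 ⇒ Z
Ȟ^1: (9−4)−4=1 ⇒ Z
Ȟ^2: (5−1)−4=0 ⇒ 0

Ȟ^0 = Z, Ȟ^1 = Z and Ȟ^2 = 0


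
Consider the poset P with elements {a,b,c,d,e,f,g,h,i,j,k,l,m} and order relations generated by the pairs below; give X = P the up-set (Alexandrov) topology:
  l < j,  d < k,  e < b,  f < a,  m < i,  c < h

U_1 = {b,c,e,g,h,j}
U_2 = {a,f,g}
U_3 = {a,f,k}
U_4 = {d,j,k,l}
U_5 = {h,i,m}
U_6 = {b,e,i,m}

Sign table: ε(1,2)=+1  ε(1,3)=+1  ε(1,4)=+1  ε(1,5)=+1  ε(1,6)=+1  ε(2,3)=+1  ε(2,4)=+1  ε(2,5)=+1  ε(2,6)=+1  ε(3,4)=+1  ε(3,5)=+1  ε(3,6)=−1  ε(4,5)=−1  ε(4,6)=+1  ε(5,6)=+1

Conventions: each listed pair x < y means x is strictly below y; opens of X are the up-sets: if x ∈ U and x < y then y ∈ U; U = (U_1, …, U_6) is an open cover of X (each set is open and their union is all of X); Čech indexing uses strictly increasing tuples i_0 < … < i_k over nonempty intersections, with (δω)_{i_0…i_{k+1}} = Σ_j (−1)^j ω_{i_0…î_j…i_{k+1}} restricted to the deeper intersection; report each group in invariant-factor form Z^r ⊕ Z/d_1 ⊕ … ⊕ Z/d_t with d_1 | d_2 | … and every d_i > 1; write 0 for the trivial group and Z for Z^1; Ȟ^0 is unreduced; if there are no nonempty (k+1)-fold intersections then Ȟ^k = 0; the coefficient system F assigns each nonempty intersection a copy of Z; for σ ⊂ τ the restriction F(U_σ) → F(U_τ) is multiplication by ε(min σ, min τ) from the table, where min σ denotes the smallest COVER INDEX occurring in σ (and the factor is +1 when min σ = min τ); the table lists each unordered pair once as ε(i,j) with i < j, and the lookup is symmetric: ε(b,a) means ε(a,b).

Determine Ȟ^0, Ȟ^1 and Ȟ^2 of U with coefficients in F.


Ȟ^0 ≅ Z, Ȟ^1 ≅ Z^2, Ȟ^2 ≅ 0

nerve of the cover:
  U12={g} U14={j} U15={h} U16={b,e} U23={a,f} U34={k} U56={i,m}
C dims 6,7; δ0: rk 5, SNF 1^5
Ȟ^0 = (6 − 5) − 0 = 1, so Ȟ^0 ≅ Z
Ȟ^1 = (7 − 0) − 5 = 2, so Ȟ^1 ≅ Z^2
Ȟ^2 = (0 − 0) − 0 = 0, so Ȟ^2 ≅ 0


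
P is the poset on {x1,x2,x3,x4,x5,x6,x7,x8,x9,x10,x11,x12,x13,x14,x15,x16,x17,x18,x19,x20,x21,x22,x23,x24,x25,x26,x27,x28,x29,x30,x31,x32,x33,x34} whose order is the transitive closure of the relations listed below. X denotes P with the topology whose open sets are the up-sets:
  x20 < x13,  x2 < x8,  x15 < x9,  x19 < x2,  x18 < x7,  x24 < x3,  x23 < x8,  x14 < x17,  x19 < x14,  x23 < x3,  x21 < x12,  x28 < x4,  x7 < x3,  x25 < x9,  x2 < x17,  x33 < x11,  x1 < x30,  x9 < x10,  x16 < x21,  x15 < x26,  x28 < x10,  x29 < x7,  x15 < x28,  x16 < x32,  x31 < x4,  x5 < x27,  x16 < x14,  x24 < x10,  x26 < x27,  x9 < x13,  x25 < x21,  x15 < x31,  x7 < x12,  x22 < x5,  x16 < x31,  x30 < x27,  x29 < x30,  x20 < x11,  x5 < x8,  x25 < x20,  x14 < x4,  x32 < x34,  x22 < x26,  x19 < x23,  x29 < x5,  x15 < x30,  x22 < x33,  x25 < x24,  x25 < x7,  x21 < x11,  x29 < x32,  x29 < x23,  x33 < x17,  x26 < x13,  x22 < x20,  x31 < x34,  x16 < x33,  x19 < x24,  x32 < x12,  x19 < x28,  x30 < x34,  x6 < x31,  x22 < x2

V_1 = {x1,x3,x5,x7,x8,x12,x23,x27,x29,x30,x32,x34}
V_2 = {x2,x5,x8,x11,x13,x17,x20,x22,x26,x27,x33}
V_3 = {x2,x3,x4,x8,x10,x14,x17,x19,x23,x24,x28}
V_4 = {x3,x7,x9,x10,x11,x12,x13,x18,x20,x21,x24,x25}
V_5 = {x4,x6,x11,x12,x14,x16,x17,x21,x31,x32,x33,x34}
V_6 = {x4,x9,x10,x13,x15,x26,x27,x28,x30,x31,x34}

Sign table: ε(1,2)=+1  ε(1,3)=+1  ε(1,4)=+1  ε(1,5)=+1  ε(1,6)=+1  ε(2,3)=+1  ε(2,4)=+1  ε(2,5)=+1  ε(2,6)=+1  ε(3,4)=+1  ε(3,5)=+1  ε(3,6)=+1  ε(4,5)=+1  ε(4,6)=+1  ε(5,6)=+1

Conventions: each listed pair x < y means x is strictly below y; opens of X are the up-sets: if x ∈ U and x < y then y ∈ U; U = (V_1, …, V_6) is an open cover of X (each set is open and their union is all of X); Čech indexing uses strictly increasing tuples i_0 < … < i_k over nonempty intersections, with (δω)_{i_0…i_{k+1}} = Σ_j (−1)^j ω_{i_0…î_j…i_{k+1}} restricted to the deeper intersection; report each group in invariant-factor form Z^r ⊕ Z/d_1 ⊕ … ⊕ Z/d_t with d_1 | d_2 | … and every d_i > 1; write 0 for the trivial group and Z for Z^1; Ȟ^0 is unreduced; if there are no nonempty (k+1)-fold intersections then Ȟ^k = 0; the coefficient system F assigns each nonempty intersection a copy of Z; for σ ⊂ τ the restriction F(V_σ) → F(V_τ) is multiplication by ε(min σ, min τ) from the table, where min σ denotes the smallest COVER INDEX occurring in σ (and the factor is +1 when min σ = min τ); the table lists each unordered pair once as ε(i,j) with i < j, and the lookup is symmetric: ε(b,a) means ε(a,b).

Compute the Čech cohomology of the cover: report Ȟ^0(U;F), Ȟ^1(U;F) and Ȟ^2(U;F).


Ȟ^0(U;F) ≅ Z, Ȟ^1(U;F) ≅ 0 and Ȟ^2(U;F) ≅ Z/2

nonempty overlaps:
  V12={x5,x8,x27} V13={x3,x8,x23} V14={x3,x7,x12} V15={x12,x32,x34} V16={x27,x30,x34} V23={x2,x8,x17} V24={x11,x13,x20} V25={x11,x17,x33} V26={x13,x26,x27} V34={x3,x10,x24} V35={x4,x14,x17} V36={x4,x10,x28} V45={x11,x12,x21} V46={x9,x10,x13} V56={x4,x31,x34}
  V123={x8} V126={x27} V134={x3} V145={x12} V156={x34} V235={x17} V245={x11} V246={x13} V346={x10} V356={x4}
C dims 6,15,10; δ0: rk 5, SNF 1^5; δ1: rk 10, SNF 1^9·2
degree 0: 6−5−0 = 1 → Ȟ^0 ≅ Z
degree 1: 15−10−5 = 0 → Ȟ^1 ≅ 0
degree 2: 10−0−10 = 0 plus torsion [2] → Ȟ^2 ≅ Z/2


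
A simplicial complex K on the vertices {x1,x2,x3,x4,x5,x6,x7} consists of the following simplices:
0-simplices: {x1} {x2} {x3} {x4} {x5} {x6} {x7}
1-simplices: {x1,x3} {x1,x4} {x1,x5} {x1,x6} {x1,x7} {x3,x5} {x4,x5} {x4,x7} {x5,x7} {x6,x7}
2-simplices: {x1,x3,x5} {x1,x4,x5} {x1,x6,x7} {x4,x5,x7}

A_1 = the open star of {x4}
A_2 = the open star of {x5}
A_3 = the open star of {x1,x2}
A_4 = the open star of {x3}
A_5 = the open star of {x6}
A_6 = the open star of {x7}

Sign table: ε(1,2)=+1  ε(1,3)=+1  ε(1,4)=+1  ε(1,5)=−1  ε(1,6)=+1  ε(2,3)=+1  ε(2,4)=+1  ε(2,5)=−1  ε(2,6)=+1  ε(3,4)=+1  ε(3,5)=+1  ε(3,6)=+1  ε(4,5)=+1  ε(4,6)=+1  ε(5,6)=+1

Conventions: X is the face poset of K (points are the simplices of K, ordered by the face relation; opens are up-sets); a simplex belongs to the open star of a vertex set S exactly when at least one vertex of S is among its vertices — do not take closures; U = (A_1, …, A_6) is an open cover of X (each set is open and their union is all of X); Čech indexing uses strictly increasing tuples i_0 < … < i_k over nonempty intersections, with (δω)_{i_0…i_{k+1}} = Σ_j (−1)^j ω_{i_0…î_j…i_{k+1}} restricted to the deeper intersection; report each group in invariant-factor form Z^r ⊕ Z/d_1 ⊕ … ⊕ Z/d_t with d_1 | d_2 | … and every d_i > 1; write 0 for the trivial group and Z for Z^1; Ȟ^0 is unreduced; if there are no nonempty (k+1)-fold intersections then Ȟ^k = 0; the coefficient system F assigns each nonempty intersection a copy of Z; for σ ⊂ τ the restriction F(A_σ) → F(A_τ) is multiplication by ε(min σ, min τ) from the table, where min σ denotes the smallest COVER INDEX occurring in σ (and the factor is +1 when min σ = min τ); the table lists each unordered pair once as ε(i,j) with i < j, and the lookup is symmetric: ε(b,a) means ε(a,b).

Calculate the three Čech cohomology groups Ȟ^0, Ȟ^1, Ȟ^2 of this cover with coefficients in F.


Ȟ^0 ≅ Z, Ȟ^1 ≅ Z, Ȟ^2 ≅ 0

cover nerve:
  A1={{x4},{x1,x4},{x4,x5},{x4,x7},{x1,x4,x5},{x4,x5,x7}} A2={{x5},{x1,x5},{x3,x5},{x4,x5},{x5,x7},{x1,x3,x5},{x1,x4,x5},{x4,x5,x7}} A3={{x1},{x2},{x1,x3},{x1,x4},{x1,x5},{x1,x6},{x1,x7},{x1,x3,x5},{x1,x4,x5},{x1,x6,x7}} A4={{x3},{x1,x3},{x3,x5},{x1,x3,x5}} A5={{x6},{x1,x6},{x6,x7},{x1,x6,x7}} A6={{x7},{x1,x7},{x4,x7},{x5,x7},{x6,x7},{x1,x6,x7},{x4,x5,x7}}
  A12={{x4,x5},{x1,x4,x5},{x4,x5,x7}} A13={{x1,x4},{x1,x4,x5}} A16={{x4,x7},{x4,x5,x7}} A23={{x1,x5},{x1,x3,x5},{x1,x4,x5}} A24={{x3,x5},{x1,x3,x5}} A26={{x5,x7},{x4,x5,x7}} A34={{x1,x3},{x1,x3,x5}} A35={{x1,x6},{x1,x6,x7}} A36={{x1,x7},{x1,x6,x7}} A56={{x6,x7},{x1,x6,x7}}
  A123={{x1,x4,x5}} A126={{x4,x5,x7}} A234={{x1,x3,x5}} A356={{x1,x6,x7}}
C dims 6,10,4; δ0: rk 5, SNF 1^5; δ1: rk 4, SNF 1^4
Ȟ^0: (6−5)−0=1 ⇒ Z
Ȟ^1: (10−4)−5=1 ⇒ Z
Ȟ^2: (4−0)−4=0 ⇒ 0


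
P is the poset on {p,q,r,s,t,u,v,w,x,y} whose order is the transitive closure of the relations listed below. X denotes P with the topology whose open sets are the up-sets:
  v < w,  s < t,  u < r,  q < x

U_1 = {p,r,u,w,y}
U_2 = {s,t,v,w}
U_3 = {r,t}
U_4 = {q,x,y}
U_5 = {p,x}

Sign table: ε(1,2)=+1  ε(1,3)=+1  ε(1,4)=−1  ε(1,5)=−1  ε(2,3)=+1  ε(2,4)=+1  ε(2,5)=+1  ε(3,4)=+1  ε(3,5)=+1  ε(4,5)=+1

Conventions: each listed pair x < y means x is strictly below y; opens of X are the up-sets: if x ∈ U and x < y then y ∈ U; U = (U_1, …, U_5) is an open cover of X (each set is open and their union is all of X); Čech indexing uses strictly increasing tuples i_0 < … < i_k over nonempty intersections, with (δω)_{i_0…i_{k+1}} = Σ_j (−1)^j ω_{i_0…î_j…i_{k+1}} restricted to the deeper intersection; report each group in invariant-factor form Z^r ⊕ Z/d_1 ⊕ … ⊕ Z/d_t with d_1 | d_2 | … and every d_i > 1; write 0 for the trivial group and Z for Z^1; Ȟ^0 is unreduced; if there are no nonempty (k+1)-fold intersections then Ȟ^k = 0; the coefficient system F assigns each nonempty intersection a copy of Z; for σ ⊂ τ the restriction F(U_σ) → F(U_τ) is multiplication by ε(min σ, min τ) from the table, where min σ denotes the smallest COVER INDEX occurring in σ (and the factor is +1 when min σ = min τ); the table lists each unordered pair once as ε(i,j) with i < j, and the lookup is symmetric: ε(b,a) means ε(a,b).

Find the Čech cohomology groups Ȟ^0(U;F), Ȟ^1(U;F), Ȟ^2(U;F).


cover nerve:
  U12={w} U13={r} U14={y} U15={p} U23={t} U45={x}
C dims 5,6; δ0: rk 4, SNF 1^4
Ȟ^0: (5−4)−0=1 ⇒ Z
Ȟ^1: (6−0)−4=2 ⇒ Z^2
Ȟ^2: (0−0)−0=0 ⇒ 0

Ȟ^0 ≅ Z, Ȟ^1 ≅ Z^2, Ȟ^2 ≅ 0


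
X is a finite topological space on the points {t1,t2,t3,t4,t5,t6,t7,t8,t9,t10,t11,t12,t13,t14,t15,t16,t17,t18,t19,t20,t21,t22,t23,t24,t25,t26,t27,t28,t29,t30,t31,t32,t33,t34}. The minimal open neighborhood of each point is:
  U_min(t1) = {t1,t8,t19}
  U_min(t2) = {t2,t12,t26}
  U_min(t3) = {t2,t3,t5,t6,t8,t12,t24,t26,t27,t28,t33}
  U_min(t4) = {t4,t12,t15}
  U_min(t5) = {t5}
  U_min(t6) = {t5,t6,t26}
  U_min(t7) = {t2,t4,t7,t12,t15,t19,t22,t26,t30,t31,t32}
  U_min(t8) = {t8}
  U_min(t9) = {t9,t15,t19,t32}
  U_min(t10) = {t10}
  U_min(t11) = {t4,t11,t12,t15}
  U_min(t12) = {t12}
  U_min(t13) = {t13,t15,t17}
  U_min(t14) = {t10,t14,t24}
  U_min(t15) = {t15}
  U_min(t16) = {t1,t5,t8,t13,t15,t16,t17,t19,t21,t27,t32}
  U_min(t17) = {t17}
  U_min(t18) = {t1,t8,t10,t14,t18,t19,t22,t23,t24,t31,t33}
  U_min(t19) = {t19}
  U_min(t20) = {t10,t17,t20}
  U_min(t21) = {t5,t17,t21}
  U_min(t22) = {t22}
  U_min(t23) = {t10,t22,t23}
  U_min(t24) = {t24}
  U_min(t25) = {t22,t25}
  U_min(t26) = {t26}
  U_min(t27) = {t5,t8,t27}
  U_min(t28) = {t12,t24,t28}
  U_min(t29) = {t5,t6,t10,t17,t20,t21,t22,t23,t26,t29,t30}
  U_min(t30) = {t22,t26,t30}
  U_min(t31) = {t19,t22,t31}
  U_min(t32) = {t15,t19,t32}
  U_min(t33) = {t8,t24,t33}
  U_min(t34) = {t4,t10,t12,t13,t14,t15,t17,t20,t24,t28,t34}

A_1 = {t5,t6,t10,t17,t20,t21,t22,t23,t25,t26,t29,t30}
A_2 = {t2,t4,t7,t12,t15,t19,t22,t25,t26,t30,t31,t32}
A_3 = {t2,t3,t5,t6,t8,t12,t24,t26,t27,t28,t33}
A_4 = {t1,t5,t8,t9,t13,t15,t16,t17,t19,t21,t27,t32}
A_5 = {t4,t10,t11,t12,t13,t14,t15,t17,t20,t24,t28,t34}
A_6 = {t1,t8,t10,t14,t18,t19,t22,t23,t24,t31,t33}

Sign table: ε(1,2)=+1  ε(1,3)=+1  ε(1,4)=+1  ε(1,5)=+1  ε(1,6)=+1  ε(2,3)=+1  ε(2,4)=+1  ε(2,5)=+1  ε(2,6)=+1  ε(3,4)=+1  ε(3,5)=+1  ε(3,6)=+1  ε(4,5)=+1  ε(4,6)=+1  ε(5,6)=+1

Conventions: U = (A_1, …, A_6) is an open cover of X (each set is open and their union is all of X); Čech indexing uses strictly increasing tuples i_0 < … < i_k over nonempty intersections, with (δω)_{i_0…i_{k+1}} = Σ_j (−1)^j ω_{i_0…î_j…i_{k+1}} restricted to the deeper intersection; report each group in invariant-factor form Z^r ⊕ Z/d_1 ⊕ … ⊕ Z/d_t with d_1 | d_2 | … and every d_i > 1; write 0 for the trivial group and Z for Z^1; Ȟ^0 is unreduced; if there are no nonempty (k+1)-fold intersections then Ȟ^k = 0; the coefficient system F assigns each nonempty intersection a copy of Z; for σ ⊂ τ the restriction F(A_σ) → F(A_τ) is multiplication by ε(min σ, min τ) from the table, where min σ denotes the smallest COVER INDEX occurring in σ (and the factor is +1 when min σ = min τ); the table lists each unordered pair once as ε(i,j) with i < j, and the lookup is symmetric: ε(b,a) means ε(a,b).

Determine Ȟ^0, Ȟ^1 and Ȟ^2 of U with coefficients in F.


Ȟ^0(U;F) ≅ Z; Ȟ^1(U;F) ≅ 0; Ȟ^2(U;F) ≅ Z/2

nonempty intersections:
  A12={t22,t25,t26,t30} A13={t5,t6,t26} A14={t5,t17,t21} A15={t10,t17,t20} A16={t10,t22,t23} A23={t2,t12,t26} A24={t15,t19,t32} A25={t4,t12,t15} A26={t19,t22,t31} A34={t5,t8,t27} A35={t12,t24,t28} A36={t8,t24,t33} A45={t13,t15,t17} A46={t1,t8,t19} A56={t10,t14,t24}
  A123={t26} A126={t22} A134={t5} A145={t17} A156={t10} A235={t12} A245={t15} A246={t19} A346={t8} A356={t24}
C dims 6,15,10; δ0: rk 5, SNF 1^5; δ1: rk 10, SNF 1^9·2
Ȟ^0: (6−5)−0=1 ⇒ Z
Ȟ^1: (15−10)−5=0 ⇒ 0
Ȟ^2: (10−0)−10=0 plus torsion [2] ⇒ Z/2


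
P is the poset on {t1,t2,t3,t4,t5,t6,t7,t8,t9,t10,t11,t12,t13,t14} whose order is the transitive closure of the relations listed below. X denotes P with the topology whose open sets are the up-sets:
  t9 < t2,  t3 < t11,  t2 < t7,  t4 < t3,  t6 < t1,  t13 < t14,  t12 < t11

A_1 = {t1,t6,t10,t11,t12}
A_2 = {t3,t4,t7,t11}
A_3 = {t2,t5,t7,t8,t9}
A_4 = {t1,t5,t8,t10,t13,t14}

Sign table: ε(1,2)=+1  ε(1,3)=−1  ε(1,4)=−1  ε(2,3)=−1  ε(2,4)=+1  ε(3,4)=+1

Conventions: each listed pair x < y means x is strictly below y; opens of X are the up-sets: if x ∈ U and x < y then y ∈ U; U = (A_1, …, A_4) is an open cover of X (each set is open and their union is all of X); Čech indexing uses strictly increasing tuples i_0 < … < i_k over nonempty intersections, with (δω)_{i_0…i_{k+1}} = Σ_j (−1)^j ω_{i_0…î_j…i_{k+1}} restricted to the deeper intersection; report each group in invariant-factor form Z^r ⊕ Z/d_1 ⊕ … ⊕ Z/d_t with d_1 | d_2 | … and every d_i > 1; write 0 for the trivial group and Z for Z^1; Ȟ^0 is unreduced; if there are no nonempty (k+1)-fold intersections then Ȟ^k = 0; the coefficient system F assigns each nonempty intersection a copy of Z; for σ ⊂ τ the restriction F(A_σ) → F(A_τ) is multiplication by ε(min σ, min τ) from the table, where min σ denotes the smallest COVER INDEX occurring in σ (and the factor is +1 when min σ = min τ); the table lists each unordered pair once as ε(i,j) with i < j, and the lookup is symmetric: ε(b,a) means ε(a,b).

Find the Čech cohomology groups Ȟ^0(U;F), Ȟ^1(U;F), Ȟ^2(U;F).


nerve of the cover:
  A12={t11} A14={t1,t10} A23={t7} A34={t5,t8}
C dims 4,4; δ0: rk 3, SNF 1^3
Ȟ^0 = (4 − 3) − 0 = 1, so Ȟ^0 ≅ Z
Ȟ^1 = (4 − 0) − 3 = 1, so Ȟ^1 ≅ Z
Ȟ^2 = (0 − 0) − 0 = 0, so Ȟ^2 ≅ 0

Ȟ^0 ≅ Z,  Ȟ^1 ≅ Z,  Ȟ^2 ≅ 0


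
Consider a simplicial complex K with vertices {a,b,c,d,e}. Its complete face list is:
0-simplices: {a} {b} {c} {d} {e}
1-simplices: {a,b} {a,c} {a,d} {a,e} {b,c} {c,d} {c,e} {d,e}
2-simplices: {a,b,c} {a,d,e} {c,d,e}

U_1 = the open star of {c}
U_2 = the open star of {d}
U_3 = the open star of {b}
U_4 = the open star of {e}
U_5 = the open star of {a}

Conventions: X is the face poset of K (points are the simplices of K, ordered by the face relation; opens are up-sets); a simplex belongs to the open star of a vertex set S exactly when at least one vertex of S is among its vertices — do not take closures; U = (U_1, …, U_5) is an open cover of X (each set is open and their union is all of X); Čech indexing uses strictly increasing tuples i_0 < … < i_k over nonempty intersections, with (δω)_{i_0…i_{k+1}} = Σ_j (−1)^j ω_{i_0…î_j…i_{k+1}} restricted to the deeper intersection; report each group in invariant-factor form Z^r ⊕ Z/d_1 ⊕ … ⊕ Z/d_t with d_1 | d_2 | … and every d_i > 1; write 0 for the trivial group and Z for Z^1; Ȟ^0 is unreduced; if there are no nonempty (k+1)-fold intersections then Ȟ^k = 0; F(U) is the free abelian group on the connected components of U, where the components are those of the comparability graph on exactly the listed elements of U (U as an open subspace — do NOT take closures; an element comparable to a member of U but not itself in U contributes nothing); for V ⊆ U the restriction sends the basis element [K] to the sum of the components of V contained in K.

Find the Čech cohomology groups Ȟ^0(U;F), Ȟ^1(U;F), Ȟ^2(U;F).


nerve simplices:
  U1={{c},{a,c},{b,c},{c,d},{c,e},{a,b,c},{c,d,e}} U2={{d},{a,d},{c,d},{d,e},{a,d,e},{c,d,e}} U3={{b},{a,b},{b,c},{a,b,c}} U4={{e},{a,e},{c,e},{d,e},{a,d,e},{c,d,e}} U5={{a},{a,b},{a,c},{a,d},{a,e},{a,b,c},{a,d,e}}
  U12={{c,d},{c,d,e}} U13={{b,c},{a,b,c}} U14={{c,e},{c,d,e}} U15={{a,c},{a,b,c}} U24={{d,e},{a,d,e},{c,d,e}} U25={{a,d},{a,d,e}} U35={{a,b},{a,b,c}} U45={{a,e},{a,d,e}}
  U124={{c,d,e}} U135={{a,b,c}} U245={{a,d,e}}
components per intersection:
  U1: {{c},{a,c},{b,c},{c,d},{c,e},{a,b,c},{c,d,e}}
  U2: {{d},{a,d},{c,d},{d,e},{a,d,e},{c,d,e}}
  U3: {{b},{a,b},{b,c},{a,b,c}}
  U4: {{e},{a,e},{c,e},{d,e},{a,d,e},{c,d,e}}
  U5: {{a},{a,b},{a,c},{a,d},{a,e},{a,b,c},{a,d,e}}
  U12: {{c,d},{c,d,e}}
  U13: {{b,c},{a,b,c}}
  U14: {{c,e},{c,d,e}}
  U15: {{a,c},{a,b,c}}
  U24: {{d,e},{a,d,e},{c,d,e}}
  U25: {{a,d},{a,d,e}}
  U35: {{a,b},{a,b,c}}
  U45: {{a,e},{a,d,e}}
  U124: {{c,d,e}}
  U135: {{a,b,c}}
  U245: {{a,d,e}}
C dims 5,8,3; δ0: rk 4, SNF 1^4; δ1: rk 3, SNF 1^3
degree 0: 5−4−0 = 1 → Ȟ^0 ≅ Z
degree 1: 8−3−4 = 1 → Ȟ^1 ≅ Z
degree 2: 3−0−3 = 0 → Ȟ^2 ≅ 0

Ȟ^0 = Z; Ȟ^1 = Z; Ȟ^2 = 0


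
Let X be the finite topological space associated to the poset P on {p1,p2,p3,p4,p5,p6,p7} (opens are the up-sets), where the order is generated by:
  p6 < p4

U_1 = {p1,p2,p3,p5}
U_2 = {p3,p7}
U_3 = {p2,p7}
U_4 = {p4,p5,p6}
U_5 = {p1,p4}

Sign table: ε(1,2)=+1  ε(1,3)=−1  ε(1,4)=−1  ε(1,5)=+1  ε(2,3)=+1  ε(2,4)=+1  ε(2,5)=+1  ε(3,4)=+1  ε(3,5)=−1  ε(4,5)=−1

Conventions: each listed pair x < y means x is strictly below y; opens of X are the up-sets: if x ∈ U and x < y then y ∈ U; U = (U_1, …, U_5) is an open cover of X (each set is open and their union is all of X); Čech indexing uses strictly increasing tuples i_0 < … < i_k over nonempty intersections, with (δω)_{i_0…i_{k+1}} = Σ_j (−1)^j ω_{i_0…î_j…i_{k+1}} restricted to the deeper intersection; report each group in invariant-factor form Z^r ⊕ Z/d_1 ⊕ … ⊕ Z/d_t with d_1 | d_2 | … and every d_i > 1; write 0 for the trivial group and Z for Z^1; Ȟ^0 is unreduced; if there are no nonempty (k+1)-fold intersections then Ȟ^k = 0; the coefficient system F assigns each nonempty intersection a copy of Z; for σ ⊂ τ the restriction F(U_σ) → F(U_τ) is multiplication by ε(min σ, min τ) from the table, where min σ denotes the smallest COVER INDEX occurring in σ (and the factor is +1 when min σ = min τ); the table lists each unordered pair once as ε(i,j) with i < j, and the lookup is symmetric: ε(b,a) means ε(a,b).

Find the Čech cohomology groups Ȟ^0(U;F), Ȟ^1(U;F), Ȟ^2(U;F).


Ȟ^0(U;F) ≅ 0; Ȟ^1(U;F) ≅ Z ⊕ Z/2; Ȟ^2(U;F) ≅ 0

nonempty overlaps:
  U12={p3} U13={p2} U14={p5} U15={p1} U23={p7} U45={p4}
C dims 5,6; δ0: rk 5, SNF 1^4·2
degree 0: 5−5−0 = 0 → Ȟ^0 ≅ 0
degree 1: 6−0−5 = 1 plus torsion [2] → Ȟ^1 ≅ Z ⊕ Z/2
degree 2: 0−0−0 = 0 → Ȟ^2 ≅ 0


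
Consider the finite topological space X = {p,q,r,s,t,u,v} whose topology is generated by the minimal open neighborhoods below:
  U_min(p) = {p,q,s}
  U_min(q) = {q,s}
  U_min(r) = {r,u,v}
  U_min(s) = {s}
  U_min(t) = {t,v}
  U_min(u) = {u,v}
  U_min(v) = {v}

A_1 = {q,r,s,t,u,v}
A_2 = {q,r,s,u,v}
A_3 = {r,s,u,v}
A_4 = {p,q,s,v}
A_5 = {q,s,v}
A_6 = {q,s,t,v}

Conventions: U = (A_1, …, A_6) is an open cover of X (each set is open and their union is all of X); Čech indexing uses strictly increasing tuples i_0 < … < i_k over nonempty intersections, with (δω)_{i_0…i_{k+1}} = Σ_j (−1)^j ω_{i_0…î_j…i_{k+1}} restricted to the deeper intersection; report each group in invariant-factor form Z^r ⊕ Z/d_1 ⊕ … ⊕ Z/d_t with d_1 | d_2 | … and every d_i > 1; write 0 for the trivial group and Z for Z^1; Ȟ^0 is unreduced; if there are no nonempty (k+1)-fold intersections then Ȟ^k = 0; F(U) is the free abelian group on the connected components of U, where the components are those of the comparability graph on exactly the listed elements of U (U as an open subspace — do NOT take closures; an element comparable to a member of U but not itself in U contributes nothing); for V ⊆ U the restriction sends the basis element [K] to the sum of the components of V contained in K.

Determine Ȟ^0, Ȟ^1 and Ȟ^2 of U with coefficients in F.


Ȟ^0(U;F) ≅ Z^2,  Ȟ^1(U;F) ≅ 0,  Ȟ^2(U;F) ≅ 0

nerve of the cover:
  A12={q,r,s,u,v} A13={r,s,u,v} A14={q,s,v} A15={q,s,v} A16={q,s,t,v} A23={r,s,u,v} A24={q,s,v} A25={q,s,v} A26={q,s,v} A34={s,v} A35={s,v} A36={s,v} A45={q,s,v} A46={q,s,v} A56={q,s,v}
  A123={r,s,u,v} A124={q,s,v} A125={q,s,v} A126={q,s,v} A134={s,v} A135={s,v} A136={s,v} A145={q,s,v} A146={q,s,v} A156={q,s,v} A234={s,v} A235={s,v} A236={s,v} A245={q,s,v} A246={q,s,v} A256={q,s,v} A345={s,v} A346={s,v} A356={s,v} A456={q,s,v}
  A1234={s,v} A1235={s,v} A1236={s,v} A1245={q,s,v} A1246={q,s,v} A1256={q,s,v} A1345={s,v} A1346={s,v} A1356={s,v} A1456={q,s,v} A2345={s,v} A2346={s,v} A2356={s,v} A2456={q,s,v} A3456={s,v}
  A12345={s,v} A12346={s,v} A12356={s,v} A12456={q,s,v} A13456={s,v} A23456={s,v}
  A123456={s,v}
components per intersection:
  A1: {q,s} {r,t,u,v}
  A2: {q,s} {r,u,v}
  A3: {r,u,v} {s}
  A4: {p,q,s} {v}
  A5: {q,s} {v}
  A6: {q,s} {t,v}
  A12: {q,s} {r,u,v}
  A13: {r,u,v} {s}
  A14: {q,s} {v}
  A15: {q,s} {v}
  A16: {q,s} {t,v}
  A23: {r,u,v} {s}
  A24: {q,s} {v}
  A25: {q,s} {v}
  A26: {q,s} {v}
  A34: {s} {v}
  A35: {s} {v}
  A36: {s} {v}
  A45: {q,s} {v}
  A46: {q,s} {v}
  A56: {q,s} {v}
  A123: {r,u,v} {s}
  A124: {q,s} {v}
  A125: {q,s} {v}
  A126: {q,s} {v}
  A134: {s} {v}
  A135: {s} {v}
  A136: {s} {v}
  A145: {q,s} {v}
  A146: {q,s} {v}
  A156: {q,s} {v}
  A234: {s} {v}
  A235: {s} {v}
  A236: {s} {v}
  A245: {q,s} {v}
  A246: {q,s} {v}
  A256: {q,s} {v}
  A345: {s} {v}
  A346: {s} {v}
  A356: {s} {v}
  A456: {q,s} {v}
  A1234: {s} {v}
  A1235: {s} {v}
  A1236: {s} {v}
  A1245: {q,s} {v}
  A1246: {q,s} {v}
  A1256: {q,s} {v}
  A1345: {s} {v}
  A1346: {s} {v}
  A1356: {s} {v}
  A1456: {q,s} {v}
  A2345: {s} {v}
  A2346: {s} {v}
  A2356: {s} {v}
  A2456: {q,s} {v}
  A3456: {s} {v}
  A12345: {s} {v}
  A12346: {s} {v}
  A12356: {s} {v}
  A12456: {q,s} {v}
  A13456: {s} {v}
  A23456: {s} {v}
  A123456: {s} {v}
C dims 12,30,40,30; δ0: rk 10, SNF 1^10; δ1: rk 20, SNF 1^20; δ2: rk 20, SNF 1^20
Ȟ^0 = (12 − 10) − 0 = 2, so Ȟ^0 ≅ Z^2
Ȟ^1 = (30 − 20) − 10 = 0, so Ȟ^1 ≅ 0
Ȟ^2 = (40 − 20) − 20 = 0, so Ȟ^2 ≅ 0


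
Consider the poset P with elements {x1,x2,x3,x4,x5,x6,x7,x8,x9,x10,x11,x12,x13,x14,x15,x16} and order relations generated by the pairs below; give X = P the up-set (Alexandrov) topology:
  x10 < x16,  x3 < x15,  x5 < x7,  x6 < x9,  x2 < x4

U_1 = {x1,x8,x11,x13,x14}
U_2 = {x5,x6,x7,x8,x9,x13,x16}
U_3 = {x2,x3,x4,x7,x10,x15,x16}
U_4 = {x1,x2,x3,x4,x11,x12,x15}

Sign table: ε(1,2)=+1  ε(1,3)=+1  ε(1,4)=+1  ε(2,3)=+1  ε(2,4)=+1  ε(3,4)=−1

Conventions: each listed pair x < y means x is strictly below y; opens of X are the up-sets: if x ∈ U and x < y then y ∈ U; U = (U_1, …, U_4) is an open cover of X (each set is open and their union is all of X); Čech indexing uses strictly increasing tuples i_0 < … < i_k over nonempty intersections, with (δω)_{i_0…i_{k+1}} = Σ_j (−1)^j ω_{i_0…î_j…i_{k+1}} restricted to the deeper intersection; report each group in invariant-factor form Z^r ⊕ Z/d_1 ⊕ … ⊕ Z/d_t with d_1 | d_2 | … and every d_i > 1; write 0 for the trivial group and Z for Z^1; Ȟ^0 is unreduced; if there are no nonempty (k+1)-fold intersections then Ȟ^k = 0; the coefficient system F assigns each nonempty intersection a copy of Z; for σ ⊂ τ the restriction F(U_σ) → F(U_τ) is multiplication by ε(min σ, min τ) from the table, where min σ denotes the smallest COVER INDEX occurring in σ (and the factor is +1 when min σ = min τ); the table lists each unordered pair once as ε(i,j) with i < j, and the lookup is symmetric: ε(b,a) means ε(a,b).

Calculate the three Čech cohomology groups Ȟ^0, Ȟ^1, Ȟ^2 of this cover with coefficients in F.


Ȟ^0 = 0; Ȟ^1 = Z/2; Ȟ^2 = 0

nonempty intersections:
  U12={x8,x13} U14={x1,x11} U23={x7,x16} U34={x2,x3,x4,x15}
C dims 4,4; δ0: rk 4, SNF 1^3·2
Ȟ^0: (4−4)−0=0 ⇒ 0
Ȟ^1: (4−0)−4=0 plus torsion [2] ⇒ Z/2
Ȟ^2: (0−0)−0=0 ⇒ 0


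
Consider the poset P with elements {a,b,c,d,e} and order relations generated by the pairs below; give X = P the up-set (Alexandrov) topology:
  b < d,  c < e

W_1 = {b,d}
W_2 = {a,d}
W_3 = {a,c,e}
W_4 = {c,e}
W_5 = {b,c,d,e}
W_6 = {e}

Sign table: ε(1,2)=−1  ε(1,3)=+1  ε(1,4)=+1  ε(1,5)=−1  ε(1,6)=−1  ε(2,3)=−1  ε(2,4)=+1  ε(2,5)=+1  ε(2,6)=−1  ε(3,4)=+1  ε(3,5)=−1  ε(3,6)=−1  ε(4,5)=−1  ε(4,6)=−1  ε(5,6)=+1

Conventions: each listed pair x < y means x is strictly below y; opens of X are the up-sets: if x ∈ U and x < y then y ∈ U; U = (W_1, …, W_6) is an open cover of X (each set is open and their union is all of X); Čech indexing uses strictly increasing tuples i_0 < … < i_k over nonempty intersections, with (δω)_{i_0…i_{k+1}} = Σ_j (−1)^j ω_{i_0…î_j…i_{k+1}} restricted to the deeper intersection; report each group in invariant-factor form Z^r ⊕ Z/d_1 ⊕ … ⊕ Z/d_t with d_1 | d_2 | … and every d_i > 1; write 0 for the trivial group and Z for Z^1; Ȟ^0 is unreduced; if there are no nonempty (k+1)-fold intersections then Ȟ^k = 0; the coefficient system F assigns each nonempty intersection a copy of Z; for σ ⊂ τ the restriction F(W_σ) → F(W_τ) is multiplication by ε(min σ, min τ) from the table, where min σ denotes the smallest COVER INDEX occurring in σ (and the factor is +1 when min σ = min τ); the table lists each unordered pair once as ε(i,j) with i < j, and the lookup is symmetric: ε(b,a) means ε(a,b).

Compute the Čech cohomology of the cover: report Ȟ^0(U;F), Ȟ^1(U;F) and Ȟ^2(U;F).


nonempty overlaps:
  W12={d} W15={b,d} W23={a} W25={d} W34={c,e} W35={c,e} W36={e} W45={c,e} W46={e} W56={e}
  W125={d} W345={c,e} W346={e} W356={e} W456={e}
  W3456={e}
C dims 6,10,5,1; δ0: rk 5, SNF 1^5; δ1: rk 4, SNF 1^4; δ2: rk 1, SNF 1^1
degree 0: 6−5−0 = 1 → Ȟ^0 ≅ Z
degree 1: 10−4−5 = 1 → Ȟ^1 ≅ Z
degree 2: 5−1−4 = 0 → Ȟ^2 ≅ 0

Ȟ^0 ≅ Z, Ȟ^1 ≅ Z, Ȟ^2 ≅ 0


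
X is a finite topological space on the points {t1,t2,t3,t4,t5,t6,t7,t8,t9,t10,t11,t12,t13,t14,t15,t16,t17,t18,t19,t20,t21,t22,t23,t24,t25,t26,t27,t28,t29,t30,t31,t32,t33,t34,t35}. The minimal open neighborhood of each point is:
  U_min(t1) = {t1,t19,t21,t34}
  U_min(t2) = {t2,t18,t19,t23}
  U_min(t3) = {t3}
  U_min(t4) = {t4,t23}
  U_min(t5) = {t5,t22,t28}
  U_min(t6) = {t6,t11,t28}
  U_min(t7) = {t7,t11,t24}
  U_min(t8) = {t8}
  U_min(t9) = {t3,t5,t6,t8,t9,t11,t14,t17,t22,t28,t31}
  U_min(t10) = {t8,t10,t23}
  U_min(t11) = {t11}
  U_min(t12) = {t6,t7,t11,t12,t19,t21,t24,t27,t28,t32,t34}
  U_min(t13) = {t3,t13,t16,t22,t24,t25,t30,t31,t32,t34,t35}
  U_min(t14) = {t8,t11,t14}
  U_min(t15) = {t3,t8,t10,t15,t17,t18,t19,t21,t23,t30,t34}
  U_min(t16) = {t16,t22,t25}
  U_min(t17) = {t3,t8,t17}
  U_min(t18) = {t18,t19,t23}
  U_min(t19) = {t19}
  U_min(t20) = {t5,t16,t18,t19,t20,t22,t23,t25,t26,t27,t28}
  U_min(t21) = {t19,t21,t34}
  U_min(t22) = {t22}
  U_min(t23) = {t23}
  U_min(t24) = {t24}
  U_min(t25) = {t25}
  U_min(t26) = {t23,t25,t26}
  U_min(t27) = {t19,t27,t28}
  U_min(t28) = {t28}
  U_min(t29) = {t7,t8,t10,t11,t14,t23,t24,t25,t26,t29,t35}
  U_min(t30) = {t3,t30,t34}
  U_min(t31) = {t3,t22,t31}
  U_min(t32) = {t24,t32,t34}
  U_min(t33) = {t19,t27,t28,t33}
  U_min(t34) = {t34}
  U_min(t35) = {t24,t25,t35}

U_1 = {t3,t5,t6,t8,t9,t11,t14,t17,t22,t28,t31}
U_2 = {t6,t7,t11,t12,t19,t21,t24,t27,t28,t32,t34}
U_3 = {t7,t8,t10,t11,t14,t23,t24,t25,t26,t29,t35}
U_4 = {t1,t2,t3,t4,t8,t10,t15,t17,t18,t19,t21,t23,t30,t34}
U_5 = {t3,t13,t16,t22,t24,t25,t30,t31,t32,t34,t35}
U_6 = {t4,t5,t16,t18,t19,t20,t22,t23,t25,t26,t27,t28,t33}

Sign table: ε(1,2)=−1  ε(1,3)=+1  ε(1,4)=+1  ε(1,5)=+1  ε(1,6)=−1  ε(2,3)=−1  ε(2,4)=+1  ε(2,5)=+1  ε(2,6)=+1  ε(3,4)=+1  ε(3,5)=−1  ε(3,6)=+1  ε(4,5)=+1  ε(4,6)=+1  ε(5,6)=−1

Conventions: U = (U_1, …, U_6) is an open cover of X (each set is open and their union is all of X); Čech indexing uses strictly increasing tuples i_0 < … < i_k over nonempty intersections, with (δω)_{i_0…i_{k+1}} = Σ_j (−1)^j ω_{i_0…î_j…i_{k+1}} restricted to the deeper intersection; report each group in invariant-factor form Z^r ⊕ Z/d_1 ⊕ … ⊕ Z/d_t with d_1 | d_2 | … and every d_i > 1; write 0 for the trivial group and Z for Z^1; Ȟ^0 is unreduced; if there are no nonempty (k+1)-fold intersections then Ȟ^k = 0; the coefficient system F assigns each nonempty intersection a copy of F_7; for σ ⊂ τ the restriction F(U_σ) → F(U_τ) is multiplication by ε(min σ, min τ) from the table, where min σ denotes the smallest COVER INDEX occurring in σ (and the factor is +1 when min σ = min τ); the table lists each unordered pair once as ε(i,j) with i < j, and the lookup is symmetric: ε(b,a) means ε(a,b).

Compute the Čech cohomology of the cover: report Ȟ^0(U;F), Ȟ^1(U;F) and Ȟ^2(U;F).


cover nerve:
  U12={t6,t11,t28} U13={t8,t11,t14} U14={t3,t8,t17} U15={t3,t22,t31} U16={t5,t22,t28} U23={t7,t11,t24} U24={t19,t21,t34} U25={t24,t32,t34} U26={t19,t27,t28} U34={t8,t10,t23} U35={t24,t25,t35} U36={t23,t25,t26} U45={t3,t30,t34} U46={t4,t18,t19,t23} U56={t16,t22,t25}
  U123={t11} U126={t28} U134={t8} U145={t3} U156={t22} U235={t24} U245={t34} U246={t19} U346={t23} U356={t25}
C dims 6,15,10; δ0: rk_F7 6; δ1: rk_F7 9
Ȟ^0: (6−6)−0=0 ⇒ 0
Ȟ^1: (15−9)−6=0 ⇒ 0
Ȟ^2: (10−0)−9=1 ⇒ Z/7

Ȟ^0 = 0,  Ȟ^1 = 0,  Ȟ^2 = Z/7


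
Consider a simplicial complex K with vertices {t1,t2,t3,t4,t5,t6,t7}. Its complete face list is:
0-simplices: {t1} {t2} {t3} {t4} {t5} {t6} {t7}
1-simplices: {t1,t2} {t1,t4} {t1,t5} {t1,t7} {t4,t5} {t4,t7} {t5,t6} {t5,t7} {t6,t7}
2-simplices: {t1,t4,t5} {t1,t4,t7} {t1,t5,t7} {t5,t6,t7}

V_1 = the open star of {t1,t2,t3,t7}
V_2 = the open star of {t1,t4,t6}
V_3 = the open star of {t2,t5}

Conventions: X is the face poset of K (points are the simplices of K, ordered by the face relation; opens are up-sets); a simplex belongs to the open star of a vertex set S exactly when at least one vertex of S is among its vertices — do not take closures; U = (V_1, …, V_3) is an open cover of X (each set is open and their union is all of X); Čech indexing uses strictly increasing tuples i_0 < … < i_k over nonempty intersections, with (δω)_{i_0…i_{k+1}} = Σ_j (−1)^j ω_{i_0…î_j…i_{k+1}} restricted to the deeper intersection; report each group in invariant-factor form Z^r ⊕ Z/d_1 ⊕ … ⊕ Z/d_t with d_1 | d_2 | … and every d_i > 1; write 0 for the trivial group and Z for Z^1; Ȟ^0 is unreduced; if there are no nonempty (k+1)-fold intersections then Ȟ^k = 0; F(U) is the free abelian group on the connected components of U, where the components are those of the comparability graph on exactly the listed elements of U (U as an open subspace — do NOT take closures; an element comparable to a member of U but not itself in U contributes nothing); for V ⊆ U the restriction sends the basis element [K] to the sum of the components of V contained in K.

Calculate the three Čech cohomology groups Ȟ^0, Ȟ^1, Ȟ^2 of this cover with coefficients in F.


Ȟ^0 = Z^2; Ȟ^1 = 0; Ȟ^2 = 0

intersection data:
  V1={{t1},{t2},{t3},{t7},{t1,t2},{t1,t4},{t1,t5},{t1,t7},{t4,t7},{t5,t7},{t6,t7},{t1,t4,t5},{t1,t4,t7},{t1,t5,t7},{t5,t6,t7}} V2={{t1},{t4},{t6},{t1,t2},{t1,t4},{t1,t5},{t1,t7},{t4,t5},{t4,t7},{t5,t6},{t6,t7},{t1,t4,t5},{t1,t4,t7},{t1,t5,t7},{t5,t6,t7}} V3={{t2},{t5},{t1,t2},{t1,t5},{t4,t5},{t5,t6},{t5,t7},{t1,t4,t5},{t1,t5,t7},{t5,t6,t7}}
  V12={{t1},{t1,t2},{t1,t4},{t1,t5},{t1,t7},{t4,t7},{t6,t7},{t1,t4,t5},{t1,t4,t7},{t1,t5,t7},{t5,t6,t7}} V13={{t2},{t1,t2},{t1,t5},{t5,t7},{t1,t4,t5},{t1,t5,t7},{t5,t6,t7}} V23={{t1,t2},{t1,t5},{t4,t5},{t5,t6},{t1,t4,t5},{t1,t5,t7},{t5,t6,t7}}
  V123={{t1,t2},{t1,t5},{t1,t4,t5},{t1,t5,t7},{t5,t6,t7}}
components per intersection:
  V1: {{t1},{t2},{t7},{t1,t2},{t1,t4},{t1,t5},{t1,t7},{t4,t7},{t5,t7},{t6,t7},{t1,t4,t5},{t1,t4,t7},{t1,t5,t7},{t5,t6,t7}} {{t3}}
  V2: {{t1},{t4},{t1,t2},{t1,t4},{t1,t5},{t1,t7},{t4,t5},{t4,t7},{t1,t4,t5},{t1,t4,t7},{t1,t5,t7}} {{t6},{t5,t6},{t6,t7},{t5,t6,t7}}
  V3: {{t2},{t1,t2}} {{t5},{t1,t5},{t4,t5},{t5,t6},{t5,t7},{t1,t4,t5},{t1,t5,t7},{t5,t6,t7}}
  V12: {{t1},{t1,t2},{t1,t4},{t1,t5},{t1,t7},{t4,t7},{t1,t4,t5},{t1,t4,t7},{t1,t5,t7}} {{t6,t7},{t5,t6,t7}}
  V13: {{t2},{t1,t2}} {{t1,t5},{t5,t7},{t1,t4,t5},{t1,t5,t7},{t5,t6,t7}}
  V23: {{t1,t2}} {{t1,t5},{t4,t5},{t1,t4,t5},{t1,t5,t7}} {{t5,t6},{t5,t6,t7}}
  V123: {{t1,t2}} {{t1,t5},{t1,t4,t5},{t1,t5,t7}} {{t5,t6,t7}}
C dims 6,7,3; δ0: rk 4, SNF 1^4; δ1: rk 3, SNF 1^3
Ȟ^0 = (6 − 4) − 0 = 2, so Ȟ^0 ≅ Z^2
Ȟ^1 = (7 − 3) − 4 = 0, so Ȟ^1 ≅ 0
Ȟ^2 = (3 − 0) − 3 = 0, so Ȟ^2 ≅ 0


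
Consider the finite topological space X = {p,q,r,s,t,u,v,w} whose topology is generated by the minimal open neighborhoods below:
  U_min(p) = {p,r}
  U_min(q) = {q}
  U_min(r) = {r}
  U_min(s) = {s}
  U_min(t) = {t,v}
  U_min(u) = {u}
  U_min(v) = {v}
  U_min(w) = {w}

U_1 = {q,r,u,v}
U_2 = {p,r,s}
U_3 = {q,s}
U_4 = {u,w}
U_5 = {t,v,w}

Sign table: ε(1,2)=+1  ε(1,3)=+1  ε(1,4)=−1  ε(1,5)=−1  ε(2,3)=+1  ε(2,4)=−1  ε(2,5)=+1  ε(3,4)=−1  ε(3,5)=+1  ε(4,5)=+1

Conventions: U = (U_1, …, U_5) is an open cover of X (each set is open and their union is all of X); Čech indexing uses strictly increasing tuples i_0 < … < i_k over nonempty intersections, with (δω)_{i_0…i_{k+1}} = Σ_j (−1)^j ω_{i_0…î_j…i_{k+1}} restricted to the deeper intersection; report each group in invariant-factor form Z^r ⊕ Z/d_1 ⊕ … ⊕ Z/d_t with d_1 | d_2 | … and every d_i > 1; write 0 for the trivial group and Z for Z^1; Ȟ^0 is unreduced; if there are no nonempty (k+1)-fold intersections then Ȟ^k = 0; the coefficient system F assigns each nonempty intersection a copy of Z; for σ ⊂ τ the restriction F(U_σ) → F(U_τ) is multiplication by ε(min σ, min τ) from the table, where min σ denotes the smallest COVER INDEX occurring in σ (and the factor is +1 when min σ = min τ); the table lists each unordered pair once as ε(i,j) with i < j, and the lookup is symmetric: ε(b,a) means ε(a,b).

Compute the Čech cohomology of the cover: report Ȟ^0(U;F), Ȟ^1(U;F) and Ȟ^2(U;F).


intersection data:
  U12={r} U13={q} U14={u} U15={v} U23={s} U45={w}
C dims 5,6; δ0: rk 4, SNF 1^4
Ȟ^0 = (5 − 4) − 0 = 1, so Ȟ^0 ≅ Z
Ȟ^1 = (6 − 0) − 4 = 2, so Ȟ^1 ≅ Z^2
Ȟ^2 = (0 − 0) − 0 = 0, so Ȟ^2 ≅ 0

Ȟ^0(U;F) ≅ Z,  Ȟ^1(U;F) ≅ Z^2,  Ȟ^2(U;F) ≅ 0
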